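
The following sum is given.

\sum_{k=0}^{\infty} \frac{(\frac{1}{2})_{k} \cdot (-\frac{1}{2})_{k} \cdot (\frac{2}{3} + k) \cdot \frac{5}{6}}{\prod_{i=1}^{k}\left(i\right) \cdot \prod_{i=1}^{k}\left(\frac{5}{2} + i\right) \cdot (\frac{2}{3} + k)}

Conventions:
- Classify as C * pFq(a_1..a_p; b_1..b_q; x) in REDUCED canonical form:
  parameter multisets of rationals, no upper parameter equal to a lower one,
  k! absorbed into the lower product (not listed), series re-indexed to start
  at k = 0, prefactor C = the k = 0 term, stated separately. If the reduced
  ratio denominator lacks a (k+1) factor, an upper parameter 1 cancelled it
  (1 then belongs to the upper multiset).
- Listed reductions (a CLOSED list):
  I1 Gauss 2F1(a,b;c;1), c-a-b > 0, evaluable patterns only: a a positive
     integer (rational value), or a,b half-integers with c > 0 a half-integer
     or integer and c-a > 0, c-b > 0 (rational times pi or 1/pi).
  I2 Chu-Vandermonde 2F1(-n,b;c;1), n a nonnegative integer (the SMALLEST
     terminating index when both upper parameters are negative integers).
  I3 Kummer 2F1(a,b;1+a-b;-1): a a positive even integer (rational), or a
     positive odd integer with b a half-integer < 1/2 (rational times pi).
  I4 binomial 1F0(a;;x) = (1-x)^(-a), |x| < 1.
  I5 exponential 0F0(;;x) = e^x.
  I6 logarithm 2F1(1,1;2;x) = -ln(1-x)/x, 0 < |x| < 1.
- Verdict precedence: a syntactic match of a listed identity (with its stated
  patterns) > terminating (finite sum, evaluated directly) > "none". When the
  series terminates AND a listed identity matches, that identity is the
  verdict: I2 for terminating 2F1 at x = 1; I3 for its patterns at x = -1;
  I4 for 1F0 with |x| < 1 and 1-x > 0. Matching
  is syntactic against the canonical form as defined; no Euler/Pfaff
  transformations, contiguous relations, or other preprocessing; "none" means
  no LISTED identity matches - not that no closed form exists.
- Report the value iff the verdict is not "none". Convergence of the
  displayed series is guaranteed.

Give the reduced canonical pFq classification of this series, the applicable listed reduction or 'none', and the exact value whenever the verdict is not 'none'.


Key observation: x = 1 and the factor k + 2/3 cancels (top and bottom), leaving C = 5/6.
Step ratio: r(k) = 1 * (k-\frac{1}{2}) (k+\frac{1}{2}) / [(k+\frac{7}{2}) (k+1)] - rational in k, leading ratio 1; with t_0 = \frac{5}{6}, classification follows.

Prefactor \frac{5}{6}, argument 1: 2F1 with upper {-\frac{1}{2}, \frac{1}{2}} over lower {\frac{7}{2}}. Verdict: the half-integer Gauss pattern (I1) fires (x = 1; upper {-\frac{1}{2}, \frac{1}{2}} half-integers, c = \frac{7}{2} in the evaluable pattern). Sum: \frac{125}{512} \cdot \pi.


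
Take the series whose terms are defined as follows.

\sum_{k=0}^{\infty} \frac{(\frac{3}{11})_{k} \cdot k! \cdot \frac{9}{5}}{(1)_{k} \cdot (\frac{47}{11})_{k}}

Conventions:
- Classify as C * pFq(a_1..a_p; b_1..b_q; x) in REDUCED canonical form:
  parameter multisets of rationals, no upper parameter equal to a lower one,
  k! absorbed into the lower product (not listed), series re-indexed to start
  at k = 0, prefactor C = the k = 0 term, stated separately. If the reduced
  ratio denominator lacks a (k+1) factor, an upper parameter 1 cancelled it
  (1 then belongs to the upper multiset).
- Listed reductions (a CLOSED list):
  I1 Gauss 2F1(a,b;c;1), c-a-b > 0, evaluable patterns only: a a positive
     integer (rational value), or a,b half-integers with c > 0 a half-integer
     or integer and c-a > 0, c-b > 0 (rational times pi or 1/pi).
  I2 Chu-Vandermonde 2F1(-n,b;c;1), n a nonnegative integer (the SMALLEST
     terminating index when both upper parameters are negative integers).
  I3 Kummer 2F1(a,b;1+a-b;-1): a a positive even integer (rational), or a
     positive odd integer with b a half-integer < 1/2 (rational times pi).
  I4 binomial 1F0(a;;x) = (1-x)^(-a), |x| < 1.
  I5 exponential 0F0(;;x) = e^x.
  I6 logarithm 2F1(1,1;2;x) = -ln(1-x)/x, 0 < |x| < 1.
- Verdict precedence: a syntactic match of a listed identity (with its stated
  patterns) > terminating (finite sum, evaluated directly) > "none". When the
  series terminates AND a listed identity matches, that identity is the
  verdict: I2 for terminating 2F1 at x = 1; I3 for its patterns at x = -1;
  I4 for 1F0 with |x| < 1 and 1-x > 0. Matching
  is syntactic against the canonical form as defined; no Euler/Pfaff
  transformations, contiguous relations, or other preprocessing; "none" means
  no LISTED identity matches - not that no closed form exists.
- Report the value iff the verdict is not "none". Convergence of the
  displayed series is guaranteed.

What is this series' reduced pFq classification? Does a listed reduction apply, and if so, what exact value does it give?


x = 1 here; the reduced form reads 2F1, upper {\frac{3}{11}, 1}, lower {\frac{47}{11}}, C = \frac{9}{5}. Verdict at x = 1: Gauss (I1, integer-parameter pattern) matches (x = 1: the Gamma ratio telescopes since c-a-b = 3 > 0 and a = 1 in Z>0). Its exact value is \frac{108}{55}.

Structural cue: x = 1 and the factorial ratio (prefactor 9/5) (k+a-1)!/(a-1)! is a rising factorial (a)_k.
Consecutive-term ratio: r(k) = 1 * (k+\frac{3}{11}) (k+1) / [(k+\frac{47}{11}) (k+1)] ; factor over Q: parameters, x = 1, and C = \frac{9}{5}.


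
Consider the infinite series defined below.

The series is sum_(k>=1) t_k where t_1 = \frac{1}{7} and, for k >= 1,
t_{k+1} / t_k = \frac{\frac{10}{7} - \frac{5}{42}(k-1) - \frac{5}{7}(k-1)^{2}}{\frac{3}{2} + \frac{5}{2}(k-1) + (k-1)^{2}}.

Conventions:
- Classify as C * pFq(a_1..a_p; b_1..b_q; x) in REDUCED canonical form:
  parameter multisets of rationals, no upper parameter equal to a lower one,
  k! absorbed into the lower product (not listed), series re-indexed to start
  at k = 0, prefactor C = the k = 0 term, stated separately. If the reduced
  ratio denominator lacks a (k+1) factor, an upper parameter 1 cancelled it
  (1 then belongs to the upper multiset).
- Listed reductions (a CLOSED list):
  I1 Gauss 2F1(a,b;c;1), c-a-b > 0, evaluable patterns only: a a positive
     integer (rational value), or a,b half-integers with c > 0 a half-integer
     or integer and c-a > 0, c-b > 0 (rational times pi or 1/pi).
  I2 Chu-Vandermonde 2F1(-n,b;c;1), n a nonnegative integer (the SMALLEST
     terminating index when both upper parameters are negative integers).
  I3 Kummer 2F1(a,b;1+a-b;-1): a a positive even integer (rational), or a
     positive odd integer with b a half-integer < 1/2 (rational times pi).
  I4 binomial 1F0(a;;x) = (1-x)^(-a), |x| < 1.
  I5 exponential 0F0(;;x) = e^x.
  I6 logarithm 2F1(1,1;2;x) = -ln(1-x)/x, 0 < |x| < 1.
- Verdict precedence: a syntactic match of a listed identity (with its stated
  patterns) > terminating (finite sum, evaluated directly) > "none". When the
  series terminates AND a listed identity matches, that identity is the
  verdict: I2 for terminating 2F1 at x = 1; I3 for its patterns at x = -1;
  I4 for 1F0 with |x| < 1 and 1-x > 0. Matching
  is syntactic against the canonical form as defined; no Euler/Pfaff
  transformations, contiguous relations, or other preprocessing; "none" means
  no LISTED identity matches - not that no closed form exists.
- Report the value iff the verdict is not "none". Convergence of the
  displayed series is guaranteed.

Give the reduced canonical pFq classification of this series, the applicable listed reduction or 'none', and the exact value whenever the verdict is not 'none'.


The series (x = -\frac{5}{7}) is 1F0: upper {-\frac{4}{3}}, lower {-}, prefactor \frac{1}{7}. Verdict at x = -\frac{5}{7}: the I4 binomial reduction matches (the 1F0 binomial series: exponent 4/3, x = -\frac{5}{7}). Exact value: \frac{1}{7} \cdot \left(\frac{12}{7}\right)^{\frac{4}{3}}.

First insight: t_0 = \frac{1}{7} here, and factor the ratio over Q (prefactor 1/7): negated roots = parameters.
Consecutive-term ratio: r(k) = -\frac{5}{7} * (k-\frac{4}{3}) / [(k+1)] - poly over poly, x = -\frac{5}{7} from leading terms; C = \frac{1}{7} at k = 0.


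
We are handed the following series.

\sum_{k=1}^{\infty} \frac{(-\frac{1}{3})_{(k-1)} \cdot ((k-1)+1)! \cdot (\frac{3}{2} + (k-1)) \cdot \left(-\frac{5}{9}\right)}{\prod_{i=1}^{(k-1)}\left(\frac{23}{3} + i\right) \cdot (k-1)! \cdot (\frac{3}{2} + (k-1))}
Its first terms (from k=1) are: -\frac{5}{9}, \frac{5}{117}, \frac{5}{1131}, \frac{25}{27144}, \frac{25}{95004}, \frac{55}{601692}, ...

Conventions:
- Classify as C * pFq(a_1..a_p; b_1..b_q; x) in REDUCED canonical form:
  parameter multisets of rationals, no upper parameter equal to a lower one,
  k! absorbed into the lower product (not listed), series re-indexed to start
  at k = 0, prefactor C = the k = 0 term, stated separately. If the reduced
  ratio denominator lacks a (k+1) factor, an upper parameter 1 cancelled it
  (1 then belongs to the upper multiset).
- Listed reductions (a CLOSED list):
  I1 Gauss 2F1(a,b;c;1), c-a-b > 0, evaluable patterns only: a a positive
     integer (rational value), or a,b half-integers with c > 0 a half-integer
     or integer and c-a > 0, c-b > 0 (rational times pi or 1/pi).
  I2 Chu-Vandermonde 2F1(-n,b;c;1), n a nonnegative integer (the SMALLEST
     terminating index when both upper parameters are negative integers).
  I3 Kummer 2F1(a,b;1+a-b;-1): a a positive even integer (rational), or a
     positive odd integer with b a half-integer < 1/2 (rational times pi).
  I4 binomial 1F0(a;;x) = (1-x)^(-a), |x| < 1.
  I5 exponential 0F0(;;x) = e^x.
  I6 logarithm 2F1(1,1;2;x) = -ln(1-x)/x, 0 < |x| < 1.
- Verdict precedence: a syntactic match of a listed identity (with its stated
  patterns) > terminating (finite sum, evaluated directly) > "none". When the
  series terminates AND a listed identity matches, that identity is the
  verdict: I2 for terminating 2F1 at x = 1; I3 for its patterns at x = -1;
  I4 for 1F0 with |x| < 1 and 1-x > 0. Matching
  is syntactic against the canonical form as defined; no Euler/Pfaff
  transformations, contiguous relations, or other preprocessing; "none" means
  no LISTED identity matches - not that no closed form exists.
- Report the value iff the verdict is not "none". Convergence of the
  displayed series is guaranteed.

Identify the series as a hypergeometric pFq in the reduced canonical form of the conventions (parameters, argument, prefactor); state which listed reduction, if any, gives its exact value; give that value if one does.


Key observation: from the first term -\frac{5}{9}: the factorial ratio (C = -5/9, x = 1) (k+a-1)!/(a-1)! is a rising factorial (a)_k.
Adjacent-term ratio: r(k) = 1 * (k-\frac{1}{3}) (k+2) / [(k+\frac{26}{3}) (k+1)] ; factor over Q: parameters, x = 1, and C = -\frac{5}{9}.

The series (x = 1) is 2F1: upper {-\frac{1}{3}, 2}, lower {\frac{26}{3}}, prefactor -\frac{5}{9}. Verdict: Gauss's theorem (I1) applies (x = 1: the Gamma ratio telescopes since c-a-b = 7 > 0 and a = 2 in Z>0). Value: -\frac{575}{1134}.


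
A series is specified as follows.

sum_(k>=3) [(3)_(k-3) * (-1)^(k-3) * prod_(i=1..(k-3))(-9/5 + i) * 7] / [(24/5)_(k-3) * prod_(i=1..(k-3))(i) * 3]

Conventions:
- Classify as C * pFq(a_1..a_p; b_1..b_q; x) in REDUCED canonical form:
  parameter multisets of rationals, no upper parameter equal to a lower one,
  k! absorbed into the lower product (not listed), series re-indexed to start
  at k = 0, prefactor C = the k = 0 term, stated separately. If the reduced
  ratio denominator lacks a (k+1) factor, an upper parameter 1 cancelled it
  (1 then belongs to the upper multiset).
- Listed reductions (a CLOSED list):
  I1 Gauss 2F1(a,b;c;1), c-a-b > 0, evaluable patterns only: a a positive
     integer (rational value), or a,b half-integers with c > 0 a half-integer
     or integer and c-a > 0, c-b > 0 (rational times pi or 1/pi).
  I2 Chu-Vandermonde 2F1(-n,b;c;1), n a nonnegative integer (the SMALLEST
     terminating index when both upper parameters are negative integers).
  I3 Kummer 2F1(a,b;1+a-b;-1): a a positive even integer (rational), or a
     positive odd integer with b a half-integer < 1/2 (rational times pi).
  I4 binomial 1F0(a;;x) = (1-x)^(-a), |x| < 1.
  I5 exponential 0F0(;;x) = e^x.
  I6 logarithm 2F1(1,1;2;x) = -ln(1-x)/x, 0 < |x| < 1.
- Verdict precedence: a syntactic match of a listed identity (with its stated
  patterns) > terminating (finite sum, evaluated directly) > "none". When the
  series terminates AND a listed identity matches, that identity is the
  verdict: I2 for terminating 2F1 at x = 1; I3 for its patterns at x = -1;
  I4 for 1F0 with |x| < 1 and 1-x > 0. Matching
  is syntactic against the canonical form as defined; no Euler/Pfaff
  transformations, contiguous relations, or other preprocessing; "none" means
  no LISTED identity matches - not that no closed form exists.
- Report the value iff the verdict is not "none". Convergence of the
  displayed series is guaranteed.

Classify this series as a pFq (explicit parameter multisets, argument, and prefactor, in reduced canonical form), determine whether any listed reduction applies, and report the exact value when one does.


With C = 7/3: the canonical form is 2F1(-4/5, 3; 24/5; -1). Verdict: none. No listed pattern accepts 2F1(-4/5, 3; 24/5; -1).

The tell: x = (-1) and the running product (prefactor 7/3) telescopes to a rising factorial.
Consecutive-term ratio: r(k) = (-1) * (k-4/5) (k+3) / [(k+24/5) (k+1)] - rational in k, leading ratio (-1); with t_0 = 7/3, classification follows.


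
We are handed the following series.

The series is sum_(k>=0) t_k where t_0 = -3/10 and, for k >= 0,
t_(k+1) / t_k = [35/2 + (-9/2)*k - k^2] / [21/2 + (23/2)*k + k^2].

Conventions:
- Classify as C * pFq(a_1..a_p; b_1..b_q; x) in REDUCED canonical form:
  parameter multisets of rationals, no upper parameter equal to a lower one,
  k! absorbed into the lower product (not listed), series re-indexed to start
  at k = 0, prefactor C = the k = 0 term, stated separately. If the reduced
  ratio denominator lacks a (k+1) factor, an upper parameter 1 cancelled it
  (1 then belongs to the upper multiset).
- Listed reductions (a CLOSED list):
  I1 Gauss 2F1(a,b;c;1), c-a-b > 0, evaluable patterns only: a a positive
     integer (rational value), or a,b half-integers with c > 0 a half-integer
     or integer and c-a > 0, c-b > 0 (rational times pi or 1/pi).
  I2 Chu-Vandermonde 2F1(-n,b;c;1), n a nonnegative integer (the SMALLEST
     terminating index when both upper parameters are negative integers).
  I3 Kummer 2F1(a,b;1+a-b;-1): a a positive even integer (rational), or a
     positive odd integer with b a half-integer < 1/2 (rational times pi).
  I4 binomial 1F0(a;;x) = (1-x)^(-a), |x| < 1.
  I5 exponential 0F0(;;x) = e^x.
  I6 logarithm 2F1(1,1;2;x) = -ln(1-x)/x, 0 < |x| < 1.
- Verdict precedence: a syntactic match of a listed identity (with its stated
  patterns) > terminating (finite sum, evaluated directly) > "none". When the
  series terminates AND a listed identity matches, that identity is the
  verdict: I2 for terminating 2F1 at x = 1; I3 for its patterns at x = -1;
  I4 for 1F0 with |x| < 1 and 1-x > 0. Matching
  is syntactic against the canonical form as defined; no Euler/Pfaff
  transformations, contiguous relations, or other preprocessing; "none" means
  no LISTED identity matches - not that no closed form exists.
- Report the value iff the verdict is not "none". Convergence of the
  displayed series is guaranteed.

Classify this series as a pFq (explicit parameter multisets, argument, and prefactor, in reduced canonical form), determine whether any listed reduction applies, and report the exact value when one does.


The series (x = -1) is 2F1: upper {-5/2, 7}, lower {21/2}, prefactor -3/10. Verdict (x = -1): the Kummer evaluation I3 applies (x = -1; c = 21/2 equals 1+a-b for upper {-5/2, 7}: listed pattern). Sum: (-2909907/8388608) * pi.

First insight: from the first term -3/10: factor the ratio over Q (C = -3/10): negated roots = parameters.
Ratio: r(k) = (-1) * (k-5/2) (k+7) / [(k+21/2) (k+1)] - rational; roots negated = parameters, x = (-1), C = -3/10.


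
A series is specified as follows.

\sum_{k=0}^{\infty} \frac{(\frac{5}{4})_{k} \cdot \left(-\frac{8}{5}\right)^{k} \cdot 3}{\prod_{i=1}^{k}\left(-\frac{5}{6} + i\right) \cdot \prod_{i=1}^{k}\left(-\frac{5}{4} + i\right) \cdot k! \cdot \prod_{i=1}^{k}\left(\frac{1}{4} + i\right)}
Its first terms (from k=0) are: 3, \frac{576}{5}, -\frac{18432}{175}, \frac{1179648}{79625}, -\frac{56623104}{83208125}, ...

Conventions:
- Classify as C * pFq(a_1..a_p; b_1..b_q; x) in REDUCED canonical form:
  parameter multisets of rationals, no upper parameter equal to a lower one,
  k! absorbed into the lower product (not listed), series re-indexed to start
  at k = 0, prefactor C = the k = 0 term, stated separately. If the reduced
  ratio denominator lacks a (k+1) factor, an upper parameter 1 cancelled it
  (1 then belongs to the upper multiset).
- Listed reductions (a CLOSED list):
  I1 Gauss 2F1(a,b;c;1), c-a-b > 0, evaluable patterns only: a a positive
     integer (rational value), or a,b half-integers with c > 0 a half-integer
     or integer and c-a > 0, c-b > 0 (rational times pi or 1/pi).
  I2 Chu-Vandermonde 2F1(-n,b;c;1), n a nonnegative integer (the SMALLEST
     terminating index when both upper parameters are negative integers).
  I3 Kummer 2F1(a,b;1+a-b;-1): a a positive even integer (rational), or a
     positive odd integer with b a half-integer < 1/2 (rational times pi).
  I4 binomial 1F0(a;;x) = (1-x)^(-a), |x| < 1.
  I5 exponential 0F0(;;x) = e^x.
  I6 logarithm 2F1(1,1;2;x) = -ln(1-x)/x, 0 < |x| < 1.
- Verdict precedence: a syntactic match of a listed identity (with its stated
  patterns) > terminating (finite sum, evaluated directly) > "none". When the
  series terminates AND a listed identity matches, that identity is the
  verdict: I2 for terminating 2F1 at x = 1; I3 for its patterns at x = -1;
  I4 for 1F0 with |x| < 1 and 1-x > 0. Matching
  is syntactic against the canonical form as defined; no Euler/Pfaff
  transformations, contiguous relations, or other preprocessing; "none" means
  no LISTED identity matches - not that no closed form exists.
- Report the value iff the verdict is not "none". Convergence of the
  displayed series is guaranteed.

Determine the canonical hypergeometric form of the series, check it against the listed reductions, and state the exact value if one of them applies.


Key observation: from the first term 3: the lower running product (C = 3) is a rising factorial.
Consecutive-term ratio: r(k) = -\frac{8}{5} * 1 / [(k-\frac{1}{4}) (k+\frac{1}{6}) (k+1)] - rational in k. x = -\frac{8}{5}; t_0 = 3; negate the roots.

The series (x = -\frac{8}{5}) is 0F2: upper {-}, lower {-\frac{1}{4}, \frac{1}{6}}, prefactor 3. Verdict: none. No listed pattern accepts 0F2(-; -\frac{1}{4}, \frac{1}{6}; -\frac{8}{5}).


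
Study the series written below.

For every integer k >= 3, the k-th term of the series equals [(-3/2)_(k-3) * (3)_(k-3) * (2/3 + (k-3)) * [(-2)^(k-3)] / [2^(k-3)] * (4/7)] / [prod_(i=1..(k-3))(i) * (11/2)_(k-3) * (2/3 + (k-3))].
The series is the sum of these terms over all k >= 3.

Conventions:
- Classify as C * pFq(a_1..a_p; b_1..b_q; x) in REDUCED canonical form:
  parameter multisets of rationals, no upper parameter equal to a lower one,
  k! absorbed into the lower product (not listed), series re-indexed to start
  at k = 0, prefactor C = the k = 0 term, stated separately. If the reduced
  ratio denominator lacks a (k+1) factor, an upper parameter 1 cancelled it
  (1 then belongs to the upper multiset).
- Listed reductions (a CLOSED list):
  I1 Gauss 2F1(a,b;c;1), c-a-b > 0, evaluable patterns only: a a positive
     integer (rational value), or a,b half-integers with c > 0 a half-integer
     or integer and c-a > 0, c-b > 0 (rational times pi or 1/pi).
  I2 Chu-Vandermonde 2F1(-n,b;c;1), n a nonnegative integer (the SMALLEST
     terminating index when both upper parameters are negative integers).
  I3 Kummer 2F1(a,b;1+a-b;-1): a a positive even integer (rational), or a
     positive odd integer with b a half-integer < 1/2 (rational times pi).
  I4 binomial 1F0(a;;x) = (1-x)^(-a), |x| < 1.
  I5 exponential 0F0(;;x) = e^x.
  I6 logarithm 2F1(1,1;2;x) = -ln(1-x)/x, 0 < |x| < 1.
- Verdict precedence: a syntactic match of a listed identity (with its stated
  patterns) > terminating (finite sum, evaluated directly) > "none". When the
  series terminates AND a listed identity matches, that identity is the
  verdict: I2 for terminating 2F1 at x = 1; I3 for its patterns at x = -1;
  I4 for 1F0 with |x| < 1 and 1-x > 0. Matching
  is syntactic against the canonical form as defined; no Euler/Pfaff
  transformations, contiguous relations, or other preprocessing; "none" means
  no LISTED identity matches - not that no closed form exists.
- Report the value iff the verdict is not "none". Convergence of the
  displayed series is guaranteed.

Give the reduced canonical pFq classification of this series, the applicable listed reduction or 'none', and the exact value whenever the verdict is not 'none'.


x = -1 here; the reduced form reads 2F1, upper {-3/2, 3}, lower {11/2}, C = 4/7. Verdict: this is the Kummer evaluation I3 (x = -1; c = 11/2 equals 1+a-b for upper {-3/2, 3}: listed pattern). Hence: (45/128) * pi.

Structural cue: with t_0 = 4/7, the product of the first k integers (prefactor 4/7) is k!.
Consecutive-term ratio: r(k) = (-1) * (k-3/2) (k+3) / [(k+11/2) (k+1)] - rational; roots negated = parameters, x = (-1), C = 4/7.


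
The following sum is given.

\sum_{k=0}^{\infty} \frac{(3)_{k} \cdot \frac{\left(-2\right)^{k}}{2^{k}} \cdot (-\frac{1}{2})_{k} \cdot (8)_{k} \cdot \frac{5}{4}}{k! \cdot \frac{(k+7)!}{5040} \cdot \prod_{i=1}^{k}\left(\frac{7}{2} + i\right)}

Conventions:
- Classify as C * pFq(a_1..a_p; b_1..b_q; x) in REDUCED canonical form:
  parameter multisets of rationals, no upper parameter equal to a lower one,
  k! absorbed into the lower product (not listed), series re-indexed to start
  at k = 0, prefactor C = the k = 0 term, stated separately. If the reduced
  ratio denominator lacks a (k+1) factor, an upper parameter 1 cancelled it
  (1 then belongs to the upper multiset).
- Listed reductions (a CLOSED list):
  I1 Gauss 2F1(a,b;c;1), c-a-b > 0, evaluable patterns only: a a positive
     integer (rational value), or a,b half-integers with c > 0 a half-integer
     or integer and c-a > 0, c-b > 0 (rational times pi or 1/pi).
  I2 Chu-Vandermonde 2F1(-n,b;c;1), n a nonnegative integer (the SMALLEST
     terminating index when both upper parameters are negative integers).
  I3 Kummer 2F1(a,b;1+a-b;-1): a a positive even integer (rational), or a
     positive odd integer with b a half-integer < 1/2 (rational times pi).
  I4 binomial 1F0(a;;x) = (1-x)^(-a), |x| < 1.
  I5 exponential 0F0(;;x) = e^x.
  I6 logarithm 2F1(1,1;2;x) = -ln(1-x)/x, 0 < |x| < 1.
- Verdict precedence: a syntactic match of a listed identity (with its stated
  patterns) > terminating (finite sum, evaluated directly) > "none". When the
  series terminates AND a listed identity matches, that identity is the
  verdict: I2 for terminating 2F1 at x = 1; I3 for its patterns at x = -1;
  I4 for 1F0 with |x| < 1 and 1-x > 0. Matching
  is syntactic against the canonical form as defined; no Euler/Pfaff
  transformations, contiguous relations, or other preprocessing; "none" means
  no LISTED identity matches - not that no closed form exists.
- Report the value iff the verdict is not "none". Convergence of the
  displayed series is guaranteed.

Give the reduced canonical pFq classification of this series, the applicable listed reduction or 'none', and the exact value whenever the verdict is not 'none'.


x = -1 here; the reduced form reads 2F1, upper {-\frac{1}{2}, 3}, lower {\frac{9}{2}}, C = \frac{5}{4}. Verdict (x = -1): Kummer's theorem (I3) applies (x = -1; c = \frac{9}{2} equals 1+a-b for upper {-\frac{1}{2}, 3}: listed pattern). Exact value: \frac{525}{1024} \cdot \pi.

Structural cue: t_0 = \frac{5}{4} here, and the lower running product (C = 5/4, x = -1) is a rising factorial.
Step ratio: r(k) = -1 * (k-\frac{1}{2}) (k+3) / [(k+\frac{9}{2}) (k+1)] - rational in k. x = -1; t_0 = \frac{5}{4}; negate the roots.


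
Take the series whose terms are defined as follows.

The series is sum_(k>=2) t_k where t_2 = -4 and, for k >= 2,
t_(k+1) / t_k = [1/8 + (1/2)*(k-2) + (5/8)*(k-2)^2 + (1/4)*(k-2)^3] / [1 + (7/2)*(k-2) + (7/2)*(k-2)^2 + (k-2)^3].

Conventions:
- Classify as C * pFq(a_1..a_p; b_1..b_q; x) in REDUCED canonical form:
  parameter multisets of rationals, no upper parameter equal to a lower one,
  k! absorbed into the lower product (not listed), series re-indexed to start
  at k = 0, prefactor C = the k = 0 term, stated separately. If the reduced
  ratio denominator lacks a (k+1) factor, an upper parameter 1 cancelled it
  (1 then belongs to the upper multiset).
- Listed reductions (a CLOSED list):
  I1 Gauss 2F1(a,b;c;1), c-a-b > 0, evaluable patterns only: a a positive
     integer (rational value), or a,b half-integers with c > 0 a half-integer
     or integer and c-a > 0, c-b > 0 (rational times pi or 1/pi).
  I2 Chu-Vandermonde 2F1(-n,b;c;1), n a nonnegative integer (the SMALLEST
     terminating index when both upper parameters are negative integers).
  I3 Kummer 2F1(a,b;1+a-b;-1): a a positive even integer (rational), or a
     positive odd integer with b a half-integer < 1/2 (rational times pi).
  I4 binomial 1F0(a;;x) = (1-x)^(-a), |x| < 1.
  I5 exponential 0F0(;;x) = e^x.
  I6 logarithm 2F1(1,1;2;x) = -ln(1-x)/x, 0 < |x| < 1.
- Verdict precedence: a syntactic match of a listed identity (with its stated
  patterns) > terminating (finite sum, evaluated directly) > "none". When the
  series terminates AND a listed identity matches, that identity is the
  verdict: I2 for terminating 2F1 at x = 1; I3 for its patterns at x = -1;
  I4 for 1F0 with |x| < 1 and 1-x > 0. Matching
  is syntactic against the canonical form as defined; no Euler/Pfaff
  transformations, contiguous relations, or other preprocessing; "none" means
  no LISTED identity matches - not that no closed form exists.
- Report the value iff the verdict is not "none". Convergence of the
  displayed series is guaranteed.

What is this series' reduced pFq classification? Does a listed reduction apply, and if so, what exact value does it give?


The series (x = 1/4) is 2F1: upper {1, 1}, lower {2}, prefactor -4. Verdict: the logarithmic series (I6) fires (the logarithm: parameters (1,1;2), x = 1/4). Exact value: 16 * ln(3/4).

Key observation: x = (1/4) and roots of the ratio polynomials (C = -4, x = 1/4) are the negated parameters.
Ratio: r(k) = (1/4) * (k+1) (k+1) / [(k+2) (k+1)] - poly over poly, x = (1/4) from leading terms; C = -4 at k = 0.


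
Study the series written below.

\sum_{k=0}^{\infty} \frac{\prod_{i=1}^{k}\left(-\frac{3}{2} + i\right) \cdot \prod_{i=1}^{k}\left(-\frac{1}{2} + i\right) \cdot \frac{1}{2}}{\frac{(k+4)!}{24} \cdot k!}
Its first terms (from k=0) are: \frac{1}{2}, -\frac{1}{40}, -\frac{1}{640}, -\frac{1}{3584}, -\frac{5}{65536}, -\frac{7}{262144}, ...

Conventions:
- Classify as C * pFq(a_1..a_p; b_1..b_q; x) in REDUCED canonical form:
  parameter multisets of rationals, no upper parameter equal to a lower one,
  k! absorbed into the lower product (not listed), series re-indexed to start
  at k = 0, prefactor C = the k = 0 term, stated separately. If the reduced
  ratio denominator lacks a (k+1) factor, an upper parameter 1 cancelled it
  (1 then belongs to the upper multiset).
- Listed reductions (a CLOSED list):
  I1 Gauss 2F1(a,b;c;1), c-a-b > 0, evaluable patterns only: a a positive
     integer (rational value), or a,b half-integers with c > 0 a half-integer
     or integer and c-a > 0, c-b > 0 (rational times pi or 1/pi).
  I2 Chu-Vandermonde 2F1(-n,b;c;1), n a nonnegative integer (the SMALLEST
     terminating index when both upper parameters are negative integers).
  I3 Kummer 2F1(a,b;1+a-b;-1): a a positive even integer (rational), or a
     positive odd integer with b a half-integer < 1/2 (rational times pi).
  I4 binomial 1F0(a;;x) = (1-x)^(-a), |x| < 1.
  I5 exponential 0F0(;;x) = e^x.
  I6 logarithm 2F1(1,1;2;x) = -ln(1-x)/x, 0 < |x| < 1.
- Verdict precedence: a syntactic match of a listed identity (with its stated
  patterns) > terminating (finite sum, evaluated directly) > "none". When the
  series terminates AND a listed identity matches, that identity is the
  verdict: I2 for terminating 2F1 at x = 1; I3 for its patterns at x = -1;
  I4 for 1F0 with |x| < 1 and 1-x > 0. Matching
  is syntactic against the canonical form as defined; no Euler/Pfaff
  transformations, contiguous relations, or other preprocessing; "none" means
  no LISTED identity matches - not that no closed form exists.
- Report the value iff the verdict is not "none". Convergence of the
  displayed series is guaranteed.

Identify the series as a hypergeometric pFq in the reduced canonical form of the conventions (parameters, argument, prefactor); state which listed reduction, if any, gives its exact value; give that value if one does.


With C = \frac{1}{2}: the canonical form is 2F1(-\frac{1}{2}, \frac{1}{2}; 5; 1). Verdict at x = 1: the half-integer Gauss pattern (I1) matches (x = 1; upper {-\frac{1}{2}, \frac{1}{2}} half-integers, c = 5 in the evaluable pattern). Value: \frac{16384}{11025} / \pi.

Key observation: t_0 being \frac{1}{2}, the denominator's factorial ratio (C = 1/2, x = 1) is a lower Pochhammer.
Term ratio: r(k) = 1 * (k-\frac{1}{2}) (k+\frac{1}{2}) / [(k+5) (k+1)] ; factor over Q: parameters, x = 1, and C = \frac{1}{2}.


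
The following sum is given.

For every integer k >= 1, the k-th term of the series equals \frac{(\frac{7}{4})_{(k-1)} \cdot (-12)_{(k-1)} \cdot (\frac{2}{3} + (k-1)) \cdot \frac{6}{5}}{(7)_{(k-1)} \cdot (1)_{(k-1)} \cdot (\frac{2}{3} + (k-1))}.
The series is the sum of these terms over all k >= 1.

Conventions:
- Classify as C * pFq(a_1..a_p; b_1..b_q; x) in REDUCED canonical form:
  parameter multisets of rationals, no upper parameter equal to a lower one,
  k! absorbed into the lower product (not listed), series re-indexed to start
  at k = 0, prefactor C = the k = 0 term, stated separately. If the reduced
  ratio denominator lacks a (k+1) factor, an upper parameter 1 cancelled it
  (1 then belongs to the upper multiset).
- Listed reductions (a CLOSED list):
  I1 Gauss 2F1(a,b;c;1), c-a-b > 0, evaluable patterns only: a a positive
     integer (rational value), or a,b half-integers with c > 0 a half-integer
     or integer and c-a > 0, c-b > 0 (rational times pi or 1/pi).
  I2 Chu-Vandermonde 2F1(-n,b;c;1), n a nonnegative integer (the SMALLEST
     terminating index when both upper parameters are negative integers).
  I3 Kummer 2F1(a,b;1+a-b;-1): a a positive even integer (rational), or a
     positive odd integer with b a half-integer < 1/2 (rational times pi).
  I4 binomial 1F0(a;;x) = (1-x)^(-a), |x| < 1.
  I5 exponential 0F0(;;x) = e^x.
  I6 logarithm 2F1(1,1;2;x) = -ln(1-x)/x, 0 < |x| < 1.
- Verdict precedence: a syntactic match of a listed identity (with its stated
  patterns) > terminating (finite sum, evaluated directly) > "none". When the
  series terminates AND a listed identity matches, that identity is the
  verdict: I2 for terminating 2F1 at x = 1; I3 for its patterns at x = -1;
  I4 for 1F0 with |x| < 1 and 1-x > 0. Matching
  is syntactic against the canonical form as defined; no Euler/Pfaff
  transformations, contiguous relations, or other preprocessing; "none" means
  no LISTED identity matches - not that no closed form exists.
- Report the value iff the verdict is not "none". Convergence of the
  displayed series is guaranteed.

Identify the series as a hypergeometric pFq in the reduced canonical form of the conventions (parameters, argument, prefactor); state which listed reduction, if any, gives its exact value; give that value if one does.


Canonical form: C = \frac{6}{5} times 2F1 with upper {-12, \frac{7}{4}}, lower {7}, x = 1. Verdict: Chu-Vandermonde (I2) fires (terminating 2F1 at x = 1 with n = 12, b = 7/4, c = 7). Its exact value is \frac{94582530385}{584115552256}.

Key observation: with t_0 = \frac{6}{5}, the factor k + 2/3 cancels (top and bottom), leaving prefactor 6/5.
Ratio: r(k) = 1 * (k-12) (k+\frac{7}{4}) / [(k+7) (k+1)] ; factor over Q: parameters, x = 1, and C = \frac{6}{5}.


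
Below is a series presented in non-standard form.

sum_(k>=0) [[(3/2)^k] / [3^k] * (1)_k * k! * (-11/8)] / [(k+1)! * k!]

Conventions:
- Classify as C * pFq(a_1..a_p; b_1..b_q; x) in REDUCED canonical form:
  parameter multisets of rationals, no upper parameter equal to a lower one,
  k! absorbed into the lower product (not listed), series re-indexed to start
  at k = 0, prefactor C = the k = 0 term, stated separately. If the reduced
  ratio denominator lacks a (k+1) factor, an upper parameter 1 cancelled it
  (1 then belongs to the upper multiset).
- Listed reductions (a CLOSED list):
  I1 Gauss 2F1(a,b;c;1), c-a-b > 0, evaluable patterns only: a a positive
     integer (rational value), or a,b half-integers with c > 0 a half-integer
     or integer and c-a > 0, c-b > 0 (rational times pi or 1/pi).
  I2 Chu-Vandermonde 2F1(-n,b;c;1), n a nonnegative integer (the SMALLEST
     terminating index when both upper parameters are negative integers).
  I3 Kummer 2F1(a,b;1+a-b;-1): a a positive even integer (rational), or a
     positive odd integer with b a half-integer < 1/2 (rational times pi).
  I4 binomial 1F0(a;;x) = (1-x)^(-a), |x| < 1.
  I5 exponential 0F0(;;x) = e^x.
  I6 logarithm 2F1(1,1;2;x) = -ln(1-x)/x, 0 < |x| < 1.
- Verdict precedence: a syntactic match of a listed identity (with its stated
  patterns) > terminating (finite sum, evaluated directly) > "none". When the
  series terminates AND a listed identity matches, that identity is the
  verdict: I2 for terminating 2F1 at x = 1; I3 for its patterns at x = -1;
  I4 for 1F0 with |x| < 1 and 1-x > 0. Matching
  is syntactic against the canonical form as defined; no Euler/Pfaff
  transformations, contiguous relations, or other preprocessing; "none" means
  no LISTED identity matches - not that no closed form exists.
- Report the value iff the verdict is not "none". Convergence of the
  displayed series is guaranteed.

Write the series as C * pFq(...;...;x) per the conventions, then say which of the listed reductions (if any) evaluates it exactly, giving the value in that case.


At argument 1/2: a 2F1 with upper {1, 1}, lower {2}, scaled by C = -11/8. Verdict: the logarithmic series (I6) applies (the logarithm: parameters (1,1;2), x = 1/2). Sum: (11/4) * ln(1/2).

Key observation: t_0 being -11/8, the denominator's factorial ratio (prefactor -11/8) is a lower Pochhammer.
Ratio: r(k) = (1/2) * (k+1) (k+1) / [(k+2) (k+1)] - poly over poly, x = (1/2) from leading terms; C = -11/8 at k = 0.


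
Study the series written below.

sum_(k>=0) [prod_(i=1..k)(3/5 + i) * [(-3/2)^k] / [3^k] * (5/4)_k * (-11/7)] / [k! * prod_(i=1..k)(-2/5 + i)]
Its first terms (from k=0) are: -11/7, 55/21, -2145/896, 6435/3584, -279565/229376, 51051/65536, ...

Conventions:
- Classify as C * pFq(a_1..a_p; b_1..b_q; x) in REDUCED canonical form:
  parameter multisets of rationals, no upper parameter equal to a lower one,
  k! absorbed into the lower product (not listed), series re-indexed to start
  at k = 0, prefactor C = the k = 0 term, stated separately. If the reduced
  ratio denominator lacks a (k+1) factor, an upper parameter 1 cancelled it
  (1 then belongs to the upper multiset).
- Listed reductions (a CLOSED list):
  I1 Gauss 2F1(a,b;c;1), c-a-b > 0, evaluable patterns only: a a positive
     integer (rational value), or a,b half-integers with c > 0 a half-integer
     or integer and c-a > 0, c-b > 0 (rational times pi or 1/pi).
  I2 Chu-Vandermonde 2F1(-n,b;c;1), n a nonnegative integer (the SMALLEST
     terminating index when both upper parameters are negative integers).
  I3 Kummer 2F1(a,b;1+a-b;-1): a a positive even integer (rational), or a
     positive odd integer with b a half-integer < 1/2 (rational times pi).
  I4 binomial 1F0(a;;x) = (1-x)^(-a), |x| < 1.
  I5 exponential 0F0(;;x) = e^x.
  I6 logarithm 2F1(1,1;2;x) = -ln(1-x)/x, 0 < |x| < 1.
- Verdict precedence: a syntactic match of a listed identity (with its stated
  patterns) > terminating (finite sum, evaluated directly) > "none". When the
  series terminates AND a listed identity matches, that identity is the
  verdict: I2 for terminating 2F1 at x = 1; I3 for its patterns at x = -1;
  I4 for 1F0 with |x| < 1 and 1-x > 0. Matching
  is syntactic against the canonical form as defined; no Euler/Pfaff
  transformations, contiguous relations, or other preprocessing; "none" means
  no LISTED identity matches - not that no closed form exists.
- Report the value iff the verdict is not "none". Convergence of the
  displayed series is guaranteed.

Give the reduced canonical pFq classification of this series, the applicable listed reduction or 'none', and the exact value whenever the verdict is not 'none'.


Key step: with t_0 = -11/7, the lower running product (C = -11/7) is a rising factorial.
Step ratio: r(k) = (-1/2) * (k+5/4) (k+8/5) / [(k+3/5) (k+1)] - rational; roots negated = parameters, x = (-1/2), C = -11/7.

With C = -11/7: the canonical form is 2F1(5/4, 8/5; 3/5; -1/2). Verdict: none. Every listed pattern misses the 2F1 form at -1/2, upper {5/4, 8/5}.


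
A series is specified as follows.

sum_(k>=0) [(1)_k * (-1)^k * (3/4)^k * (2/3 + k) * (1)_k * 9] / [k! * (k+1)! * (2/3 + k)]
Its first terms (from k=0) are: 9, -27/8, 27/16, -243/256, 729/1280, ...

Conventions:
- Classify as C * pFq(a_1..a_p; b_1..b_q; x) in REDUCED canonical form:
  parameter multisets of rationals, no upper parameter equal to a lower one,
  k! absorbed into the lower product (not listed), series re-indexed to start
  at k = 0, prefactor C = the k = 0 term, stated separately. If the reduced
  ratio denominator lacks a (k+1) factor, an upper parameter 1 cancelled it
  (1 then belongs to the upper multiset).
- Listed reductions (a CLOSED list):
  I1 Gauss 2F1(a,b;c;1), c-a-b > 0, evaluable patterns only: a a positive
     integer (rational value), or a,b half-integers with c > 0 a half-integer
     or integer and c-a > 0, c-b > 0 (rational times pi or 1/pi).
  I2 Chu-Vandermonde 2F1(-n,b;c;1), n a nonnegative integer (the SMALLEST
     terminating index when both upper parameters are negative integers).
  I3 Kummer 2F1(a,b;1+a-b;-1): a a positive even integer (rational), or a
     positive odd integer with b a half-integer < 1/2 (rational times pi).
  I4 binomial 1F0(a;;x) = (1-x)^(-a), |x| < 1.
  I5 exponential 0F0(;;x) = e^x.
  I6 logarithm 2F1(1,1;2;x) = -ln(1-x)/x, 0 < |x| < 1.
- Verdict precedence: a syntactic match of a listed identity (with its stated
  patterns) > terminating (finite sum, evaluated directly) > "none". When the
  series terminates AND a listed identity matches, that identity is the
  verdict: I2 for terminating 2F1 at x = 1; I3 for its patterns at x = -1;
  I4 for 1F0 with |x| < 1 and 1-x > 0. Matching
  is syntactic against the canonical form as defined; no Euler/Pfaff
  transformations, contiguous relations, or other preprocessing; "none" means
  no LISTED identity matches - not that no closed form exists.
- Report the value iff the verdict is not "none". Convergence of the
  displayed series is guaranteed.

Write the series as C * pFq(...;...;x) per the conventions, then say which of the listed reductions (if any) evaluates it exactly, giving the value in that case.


First insight: with t_0 = 9, the (-1)^k factor (C = 9, x = -3/4) folds into the argument's sign.
Term ratio: r(k) = (-3/4) * (k+1) (k+1) / [(k+2) (k+1)] - rational; roots negated = parameters, x = (-3/4), C = 9.

At argument -3/4: a 2F1 with upper {1, 1}, lower {2}, scaled by C = 9. Verdict (x = -3/4): the logarithmic series (I6) applies (the logarithm: parameters (1,1;2), x = -3/4). Exact value: 12 * ln(7/4).


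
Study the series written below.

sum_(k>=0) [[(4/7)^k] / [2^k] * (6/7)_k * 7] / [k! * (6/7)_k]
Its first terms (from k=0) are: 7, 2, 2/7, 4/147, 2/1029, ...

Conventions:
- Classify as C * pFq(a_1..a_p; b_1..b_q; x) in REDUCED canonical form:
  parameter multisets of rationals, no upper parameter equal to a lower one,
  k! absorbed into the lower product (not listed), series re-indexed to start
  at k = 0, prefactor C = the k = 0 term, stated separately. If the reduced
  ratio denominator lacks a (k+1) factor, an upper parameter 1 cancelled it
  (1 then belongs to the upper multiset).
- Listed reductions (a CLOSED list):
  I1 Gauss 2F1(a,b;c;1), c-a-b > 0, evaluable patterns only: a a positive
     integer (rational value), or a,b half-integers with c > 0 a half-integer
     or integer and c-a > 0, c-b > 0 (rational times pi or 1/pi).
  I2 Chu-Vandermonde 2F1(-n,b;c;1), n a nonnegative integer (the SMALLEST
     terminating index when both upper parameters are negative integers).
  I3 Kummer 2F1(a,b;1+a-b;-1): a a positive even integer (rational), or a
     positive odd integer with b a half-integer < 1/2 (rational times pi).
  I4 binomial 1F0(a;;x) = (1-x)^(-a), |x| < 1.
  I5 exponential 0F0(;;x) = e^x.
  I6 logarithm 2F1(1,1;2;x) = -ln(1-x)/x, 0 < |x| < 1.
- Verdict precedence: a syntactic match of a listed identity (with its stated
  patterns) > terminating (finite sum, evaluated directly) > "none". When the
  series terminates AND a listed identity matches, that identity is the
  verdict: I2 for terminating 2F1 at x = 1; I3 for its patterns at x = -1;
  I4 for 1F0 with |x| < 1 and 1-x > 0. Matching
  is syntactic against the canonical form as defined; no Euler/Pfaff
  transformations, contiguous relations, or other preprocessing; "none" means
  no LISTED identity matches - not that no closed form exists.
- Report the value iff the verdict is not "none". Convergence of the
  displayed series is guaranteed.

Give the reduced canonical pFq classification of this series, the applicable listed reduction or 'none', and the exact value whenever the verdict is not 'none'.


x = 2/7 here; the reduced form reads 0F0, upper {-}, lower {-}, C = 7. Verdict: this is the I5 exponential reduction (the 0F0 exponential series at x = 2/7). Its exact value is 7 * e^(2/7).

The tell: x = (2/7) and the parameter 6/7 appears in both the upper and lower lists and cancels.
Step ratio: r(k) = (2/7) * 1 / [(k+1)] - rational in k. x = (2/7); t_0 = 7; negate the roots.
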